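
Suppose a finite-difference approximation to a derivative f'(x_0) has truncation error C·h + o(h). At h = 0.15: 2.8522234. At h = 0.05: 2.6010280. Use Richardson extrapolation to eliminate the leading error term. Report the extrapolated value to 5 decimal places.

2.47543

The leading error scales as h; refining by a factor of 3 reduces it by 3^1 = 3.
Extrapolated value = (3·A(h/3) − A(h)) / (3 − 1)
= (3·2.6010280 − 2.8522234) / 2
= 4.9508606 / 2 = 2.4754303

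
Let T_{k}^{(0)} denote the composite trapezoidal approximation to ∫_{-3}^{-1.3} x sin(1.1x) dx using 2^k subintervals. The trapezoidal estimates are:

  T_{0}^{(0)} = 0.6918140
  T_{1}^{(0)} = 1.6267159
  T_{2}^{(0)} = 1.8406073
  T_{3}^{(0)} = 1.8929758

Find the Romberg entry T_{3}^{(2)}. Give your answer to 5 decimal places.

T_{2}^{(1)} = 1.8406073 + (1.8406073 − 1.6267159)/3 = 1.9119044
T_{3}^{(1)} = (4·1.8929758 − 1.8406073) / 3 = 1.9104320
T_{3}^{(2)} = (16·1.9104320 − 1.9119044) / 15 = 1.9103338

1.91033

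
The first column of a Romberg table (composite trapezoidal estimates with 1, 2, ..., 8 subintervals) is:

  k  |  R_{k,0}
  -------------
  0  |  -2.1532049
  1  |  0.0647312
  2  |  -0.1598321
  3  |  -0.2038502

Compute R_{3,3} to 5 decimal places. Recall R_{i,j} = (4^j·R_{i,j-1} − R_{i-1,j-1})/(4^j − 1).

R_{1,1} = (4·0.0647312 − (-2.1532049)) / 3 = 0.8040432
R_{2,1} = (4·(-0.1598321) − 0.0647312) / 3 = -0.2346865
R_{3,1} = -0.2038502 + (-0.2038502 − (-0.1598321))/3 = -0.2185229
R_{2,2} = -0.2346865 + (-0.2346865 − 0.8040432)/15 = -0.3039351
R_{3,2} = (16·(-0.2185229) − (-0.2346865)) / 15 = -0.2174453
R_{3,3} = (64·(-0.2174453) − (-0.3039351)) / 63 = -0.2160724

-0.21607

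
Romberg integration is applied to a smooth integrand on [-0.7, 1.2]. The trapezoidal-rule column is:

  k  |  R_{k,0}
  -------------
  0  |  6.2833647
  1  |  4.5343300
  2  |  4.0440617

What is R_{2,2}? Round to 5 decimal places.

3.87593

R_{1,1} = 4.5343300 + (4.5343300 − 6.2833647)/3 = 3.9513184
R_{2,1} = 4.0440617 + (4.0440617 − 4.5343300)/3 = 3.8806389
R_{2,2} = 3.8806389 + (3.8806389 − 3.9513184)/15 = 3.8759269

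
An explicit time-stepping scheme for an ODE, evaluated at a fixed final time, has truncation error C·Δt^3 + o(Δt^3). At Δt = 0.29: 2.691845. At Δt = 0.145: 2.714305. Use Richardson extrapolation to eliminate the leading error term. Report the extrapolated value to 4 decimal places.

2.7175

Extrapolated value = (8·A(Δt/2) − A(Δt)) / (8 − 1)
= (8·2.714305 − 2.691845) / 7
= 19.022595 / 7 = 2.717514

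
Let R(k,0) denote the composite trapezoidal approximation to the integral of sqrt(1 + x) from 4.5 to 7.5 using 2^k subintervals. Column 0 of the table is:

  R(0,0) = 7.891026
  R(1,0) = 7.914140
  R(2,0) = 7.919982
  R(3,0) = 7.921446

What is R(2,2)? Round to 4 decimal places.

7.9219

R(1,1) = (4·7.914140 − 7.891026) / 3 = 7.921845
R(2,1) = 7.919982 + (7.919982 − 7.914140)/3 = 7.921929
R(2,2) = (16·7.921929 − 7.921845) / 15 = 7.921935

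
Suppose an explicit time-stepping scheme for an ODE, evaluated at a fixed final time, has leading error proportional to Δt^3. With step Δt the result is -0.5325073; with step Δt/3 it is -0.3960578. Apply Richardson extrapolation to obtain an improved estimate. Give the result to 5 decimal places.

The leading error scales as Δt^3; refining by a factor of 3 reduces it by 3^3 = 27.
Extrapolated value = (27·A(Δt/3) − A(Δt)) / (27 − 1)
= (27·(-0.3960578) − (-0.5325073)) / 26
= -10.1610533 / 26 = -0.3908097

-0.39081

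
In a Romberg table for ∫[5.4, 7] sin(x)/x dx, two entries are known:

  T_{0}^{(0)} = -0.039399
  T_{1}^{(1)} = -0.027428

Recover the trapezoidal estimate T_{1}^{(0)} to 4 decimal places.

-0.0304

From T_{1}^{(1)} = (4·T_{1}^{(0)} − T_{0}^{(0)})/3, solve for T_{1}^{(0)}:
4·T_{1}^{(0)} = 3·(-0.027428) + (-0.039399) = -0.121683
T_{1}^{(0)} = -0.030421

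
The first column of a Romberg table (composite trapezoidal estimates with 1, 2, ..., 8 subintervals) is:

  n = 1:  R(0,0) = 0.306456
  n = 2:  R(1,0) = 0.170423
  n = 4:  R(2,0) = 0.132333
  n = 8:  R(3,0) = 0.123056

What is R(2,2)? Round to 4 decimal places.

Richardson extrapolation on the trapezoidal column (denominator 4−1=3):
R(1,1) = (4·0.170423 − 0.306456) / 3 = 0.125079
R(2,1) = 0.132333 + (0.132333 − 0.170423)/3 = 0.119636
R(2,2) = (16·0.119636 − 0.125079) / 15 = 0.119273

0.1193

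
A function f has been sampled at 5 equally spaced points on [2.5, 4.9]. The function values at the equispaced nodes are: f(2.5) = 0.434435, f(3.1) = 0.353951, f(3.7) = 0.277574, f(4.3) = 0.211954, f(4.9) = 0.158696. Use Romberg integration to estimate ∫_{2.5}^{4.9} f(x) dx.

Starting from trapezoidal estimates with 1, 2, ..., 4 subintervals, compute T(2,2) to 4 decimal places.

T(0,0) (trapezoid, 1 panel, h=2.4000): 0.711757
T(1,0) (trapezoid, 2 panels, h=1.2000): 0.688967
T(2,0) (trapezoid, 4 panels, h=0.6000): 0.684027
T(1,1) = 0.688967 + (0.688967 − 0.711757)/3 = 0.681370
T(2,1) = 0.684027 + (0.684027 − 0.688967)/3 = 0.682380
T(2,2) = 0.682380 + (0.682380 − 0.681370)/15 = 0.682447

0.6824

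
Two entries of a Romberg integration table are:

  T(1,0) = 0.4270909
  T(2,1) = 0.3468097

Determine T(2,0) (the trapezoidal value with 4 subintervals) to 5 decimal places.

From T(2,1) = (4·T(2,0) − T(1,0))/3, solve for T(2,0):
4·T(2,0) = 3·0.3468097 + 0.4270909 = 1.4675200
T(2,0) = 0.3668800

0.36688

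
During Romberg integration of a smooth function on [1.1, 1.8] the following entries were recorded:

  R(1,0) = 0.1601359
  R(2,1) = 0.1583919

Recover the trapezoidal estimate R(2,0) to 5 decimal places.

From R(2,1) = (4·R(2,0) − R(1,0))/3, solve for R(2,0):
4·R(2,0) = 3·0.1583919 + 0.1601359 = 0.6353116
R(2,0) = 0.1588279

0.15883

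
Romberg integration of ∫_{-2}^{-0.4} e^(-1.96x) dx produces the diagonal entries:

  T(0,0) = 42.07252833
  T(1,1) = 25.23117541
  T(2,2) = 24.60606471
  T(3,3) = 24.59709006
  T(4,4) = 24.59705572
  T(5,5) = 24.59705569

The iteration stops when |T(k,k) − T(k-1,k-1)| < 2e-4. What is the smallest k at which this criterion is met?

|T(1,1) − T(0,0)| = 16.84135292 ≥ 2e-4
|T(2,2) − T(1,1)| = 0.62511070 ≥ 2e-4
|T(3,3) − T(2,2)| = 0.00897465 ≥ 2e-4
|T(4,4) − T(3,3)| = 0.00003434 < 2e-4

k = 4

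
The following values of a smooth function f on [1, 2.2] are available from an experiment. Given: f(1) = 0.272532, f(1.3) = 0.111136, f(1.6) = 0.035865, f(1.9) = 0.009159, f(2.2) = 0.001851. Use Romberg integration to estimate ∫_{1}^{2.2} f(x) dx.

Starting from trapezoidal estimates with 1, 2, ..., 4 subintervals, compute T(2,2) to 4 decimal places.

T(0,0) (trapezoid, 1 panel, h=1.2000): 0.164630
T(1,0) (trapezoid, 2 panels, h=0.6000): 0.103834
T(2,0) (trapezoid, 4 panels, h=0.3000): 0.088005
T(1,1) = 0.103834 + (0.103834 − 0.164630)/3 = 0.083569
T(2,1) = 0.088005 + (0.088005 − 0.103834)/3 = 0.082729
T(2,2) = 0.082729 + (0.082729 − 0.083569)/15 = 0.082673

0.0827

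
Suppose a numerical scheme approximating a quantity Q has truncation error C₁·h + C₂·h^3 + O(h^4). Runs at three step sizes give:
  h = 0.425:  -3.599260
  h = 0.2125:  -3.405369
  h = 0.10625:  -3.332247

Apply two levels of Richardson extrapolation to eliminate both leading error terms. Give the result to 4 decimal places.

First eliminate the h term (factor 2^1 = 2):
  B₁ = (2·(-3.405369) − (-3.599260))/1 = -3.211478
  B₂ = (2·(-3.332247) − (-3.405369))/1 = -3.259125
Then eliminate the h^3 term (factor 2^3 = 8):
  (8·(-3.259125) − (-3.211478))/7 = -3.265932

-3.2659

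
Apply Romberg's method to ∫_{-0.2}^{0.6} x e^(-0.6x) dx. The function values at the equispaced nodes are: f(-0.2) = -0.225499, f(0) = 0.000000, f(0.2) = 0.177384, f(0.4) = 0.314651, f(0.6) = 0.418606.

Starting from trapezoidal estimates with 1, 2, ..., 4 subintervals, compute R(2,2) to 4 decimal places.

R(0,0) (trapezoid, 1 panel, h=0.8000): 0.077243
R(1,0) (trapezoid, 2 panels, h=0.4000): 0.109575
R(2,0) (trapezoid, 4 panels, h=0.2000): 0.117718
R(1,1) = 0.109575 + (0.109575 − 0.077243)/3 = 0.120352
R(2,1) = 0.117718 + (0.117718 − 0.109575)/3 = 0.120432
R(2,2) = 0.120432 + (0.120432 − 0.120352)/15 = 0.120437

0.1204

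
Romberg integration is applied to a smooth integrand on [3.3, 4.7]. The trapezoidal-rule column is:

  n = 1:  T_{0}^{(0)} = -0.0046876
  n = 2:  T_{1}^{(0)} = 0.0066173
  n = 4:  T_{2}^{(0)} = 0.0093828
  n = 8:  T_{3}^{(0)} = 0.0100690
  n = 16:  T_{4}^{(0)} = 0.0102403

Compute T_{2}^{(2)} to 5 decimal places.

T_{1}^{(1)} = (4·0.0066173 − (-0.0046876)) / 3 = 0.0103856
T_{2}^{(1)} = (4·0.0093828 − 0.0066173) / 3 = 0.0103046
T_{2}^{(2)} = 0.0103046 + (0.0103046 − 0.0103856)/15 = 0.0102992

0.01030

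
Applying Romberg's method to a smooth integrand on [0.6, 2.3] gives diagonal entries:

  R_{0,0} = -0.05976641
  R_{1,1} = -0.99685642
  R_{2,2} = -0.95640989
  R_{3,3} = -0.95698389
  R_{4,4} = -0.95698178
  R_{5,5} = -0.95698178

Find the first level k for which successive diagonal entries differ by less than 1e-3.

k = 3

|R_{1,1} − R_{0,0}| = 0.93709001 ≥ 1e-3
|R_{2,2} − R_{1,1}| = 0.04044653 ≥ 1e-3
|R_{3,3} − R_{2,2}| = 0.00057400 < 1e-3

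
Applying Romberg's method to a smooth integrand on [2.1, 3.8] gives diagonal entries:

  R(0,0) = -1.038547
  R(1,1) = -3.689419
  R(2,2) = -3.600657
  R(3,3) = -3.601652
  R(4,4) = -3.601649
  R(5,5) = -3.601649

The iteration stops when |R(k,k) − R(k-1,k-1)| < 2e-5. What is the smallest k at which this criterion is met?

k = 4

|R(1,1) − R(0,0)| = 2.650872 ≥ 2e-5
|R(2,2) − R(1,1)| = 0.088762 ≥ 2e-5
|R(3,3) − R(2,2)| = 0.000995 ≥ 2e-5
|R(4,4) − R(3,3)| = 0.000003 < 2e-5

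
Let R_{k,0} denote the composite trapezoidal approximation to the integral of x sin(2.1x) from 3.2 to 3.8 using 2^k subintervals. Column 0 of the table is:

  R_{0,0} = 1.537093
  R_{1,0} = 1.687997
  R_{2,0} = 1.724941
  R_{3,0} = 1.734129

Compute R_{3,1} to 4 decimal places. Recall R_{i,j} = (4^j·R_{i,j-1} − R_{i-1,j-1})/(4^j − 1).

1.7372

Richardson extrapolation on the trapezoidal column (denominator 4−1=3):
R_{3,1} = 1.734129 + (1.734129 − 1.724941)/3 = 1.737192
(Column j=1 coincides with Simpson's rule on the same nodes.)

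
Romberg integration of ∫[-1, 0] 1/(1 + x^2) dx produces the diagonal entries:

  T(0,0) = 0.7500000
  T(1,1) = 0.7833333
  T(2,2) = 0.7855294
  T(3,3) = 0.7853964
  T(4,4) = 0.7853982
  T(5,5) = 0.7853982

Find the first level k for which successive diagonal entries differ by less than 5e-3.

k = 2

|T(1,1) − T(0,0)| = 0.0333333 ≥ 5e-3
|T(2,2) − T(1,1)| = 0.0021961 < 5e-3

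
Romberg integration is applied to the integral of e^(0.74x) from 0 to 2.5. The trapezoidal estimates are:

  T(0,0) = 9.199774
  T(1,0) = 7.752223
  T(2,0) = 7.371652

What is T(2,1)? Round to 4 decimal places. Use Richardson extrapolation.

7.2448

Richardson extrapolation on the trapezoidal column (denominator 4−1=3):
T(2,1) = 7.371652 + (7.371652 − 7.752223)/3 = 7.244795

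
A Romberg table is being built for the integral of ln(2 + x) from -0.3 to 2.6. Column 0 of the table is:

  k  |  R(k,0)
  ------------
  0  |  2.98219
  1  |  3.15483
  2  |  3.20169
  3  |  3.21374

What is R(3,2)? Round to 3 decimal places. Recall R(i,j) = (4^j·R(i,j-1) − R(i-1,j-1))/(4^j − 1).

3.218

Richardson extrapolation on the trapezoidal column (denominator 4−1=3):
R(2,1) = (4·3.20169 − 3.15483) / 3 = 3.21731
R(3,1) = 3.21374 + (3.21374 − 3.20169)/3 = 3.21776
R(3,2) = (16·3.21776 − 3.21731) / 15 = 3.21779
(Column j=1 coincides with Simpson's rule on the same nodes.)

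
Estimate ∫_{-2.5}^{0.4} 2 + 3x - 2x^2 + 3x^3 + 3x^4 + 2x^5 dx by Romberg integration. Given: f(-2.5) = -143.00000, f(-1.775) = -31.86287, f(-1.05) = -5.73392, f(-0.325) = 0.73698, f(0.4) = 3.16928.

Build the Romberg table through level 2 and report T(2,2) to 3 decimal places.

-65.851

T(0,0) (trapezoid, 1 panel, h=2.9000): -202.75454
T(1,0) (trapezoid, 2 panels, h=1.4500): -109.69146
T(2,0) (trapezoid, 4 panels, h=0.7250): -77.41200
T(1,1) = -109.69146 + (-109.69146 − (-202.75454))/3 = -78.67043
T(2,1) = -77.41200 + (-77.41200 − (-109.69146))/3 = -66.65218
T(2,2) = -66.65218 + (-66.65218 − (-78.67043))/15 = -65.85096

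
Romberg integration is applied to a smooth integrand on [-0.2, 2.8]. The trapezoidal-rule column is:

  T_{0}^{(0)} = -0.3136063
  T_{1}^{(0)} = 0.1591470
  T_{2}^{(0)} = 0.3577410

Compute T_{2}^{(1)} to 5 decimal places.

0.42394

Richardson extrapolation on the trapezoidal column (denominator 4−1=3):
T_{2}^{(1)} = 0.3577410 + (0.3577410 − 0.1591470)/3 = 0.4239390
(Column j=1 coincides with Simpson's rule on the same nodes.)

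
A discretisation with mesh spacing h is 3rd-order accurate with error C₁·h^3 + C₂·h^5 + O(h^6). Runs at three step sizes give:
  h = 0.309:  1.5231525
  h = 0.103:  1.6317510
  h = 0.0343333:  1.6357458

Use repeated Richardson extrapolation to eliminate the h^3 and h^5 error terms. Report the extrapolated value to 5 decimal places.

1.63590

First eliminate the h^3 term (factor 3^3 = 27):
  B₁ = (27·1.6317510 − 1.5231525)/26 = 1.6359279
  B₂ = (27·1.6357458 − 1.6317510)/26 = 1.6358994
Then eliminate the h^5 term (factor 3^5 = 243):
  (243·1.6358994 − 1.6359279)/242 = 1.6358993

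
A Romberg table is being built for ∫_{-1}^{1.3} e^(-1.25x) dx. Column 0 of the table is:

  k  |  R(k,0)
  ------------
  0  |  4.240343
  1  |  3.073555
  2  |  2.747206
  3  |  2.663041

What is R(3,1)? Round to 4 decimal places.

2.6350

Richardson extrapolation on the trapezoidal column (denominator 4−1=3):
R(3,1) = (4·2.663041 − 2.747206) / 3 = 2.634986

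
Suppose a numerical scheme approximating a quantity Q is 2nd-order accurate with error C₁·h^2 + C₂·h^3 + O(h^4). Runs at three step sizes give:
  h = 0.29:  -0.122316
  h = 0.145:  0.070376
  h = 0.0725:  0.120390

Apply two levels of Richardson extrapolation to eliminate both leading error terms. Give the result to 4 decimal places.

First eliminate the h^2 term (factor 2^2 = 4):
  B₁ = (4·0.070376 − (-0.122316))/3 = 0.134607
  B₂ = (4·0.120390 − 0.070376)/3 = 0.137061
Then eliminate the h^3 term (factor 2^3 = 8):
  (8·0.137061 − 0.134607)/7 = 0.137412

0.1374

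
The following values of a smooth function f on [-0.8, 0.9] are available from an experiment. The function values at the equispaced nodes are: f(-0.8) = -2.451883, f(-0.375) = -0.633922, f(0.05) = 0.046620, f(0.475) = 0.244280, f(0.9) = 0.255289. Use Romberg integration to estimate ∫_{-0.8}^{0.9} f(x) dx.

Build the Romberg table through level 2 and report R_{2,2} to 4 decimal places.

-0.5154

R_{0,0} (trapezoid, 1 panel, h=1.7000): -1.867105
R_{1,0} (trapezoid, 2 panels, h=0.8500): -0.893925
R_{2,0} (trapezoid, 4 panels, h=0.4250): -0.612561
R_{1,1} = -0.893925 + (-0.893925 − (-1.867105))/3 = -0.569532
R_{2,1} = -0.612561 + (-0.612561 − (-0.893925))/3 = -0.518773
R_{2,2} = -0.518773 + (-0.518773 − (-0.569532))/15 = -0.515389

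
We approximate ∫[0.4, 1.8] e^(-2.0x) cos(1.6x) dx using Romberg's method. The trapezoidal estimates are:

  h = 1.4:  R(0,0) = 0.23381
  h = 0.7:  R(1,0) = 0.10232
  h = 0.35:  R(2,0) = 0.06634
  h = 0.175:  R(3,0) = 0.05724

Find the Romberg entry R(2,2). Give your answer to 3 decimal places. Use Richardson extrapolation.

0.054

Richardson extrapolation on the trapezoidal column (denominator 4−1=3):
R(1,1) = 0.10232 + (0.10232 − 0.23381)/3 = 0.05849
R(2,1) = 0.06634 + (0.06634 − 0.10232)/3 = 0.05435
R(2,2) = 0.05435 + (0.05435 − 0.05849)/15 = 0.05407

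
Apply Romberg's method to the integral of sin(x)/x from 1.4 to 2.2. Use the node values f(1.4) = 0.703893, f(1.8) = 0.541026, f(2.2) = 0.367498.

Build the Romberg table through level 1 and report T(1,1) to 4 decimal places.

T(0,0) (trapezoid, 1 panel, h=0.8000): 0.428556
T(1,0) (trapezoid, 2 panels, h=0.4000): 0.430689
T(1,1) = 0.430689 + (0.430689 − 0.428556)/3 = 0.431400

0.4314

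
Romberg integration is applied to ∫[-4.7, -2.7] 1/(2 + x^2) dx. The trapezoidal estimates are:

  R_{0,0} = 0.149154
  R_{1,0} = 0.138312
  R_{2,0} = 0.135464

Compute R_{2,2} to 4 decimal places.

R_{1,1} = 0.138312 + (0.138312 − 0.149154)/3 = 0.134698
R_{2,1} = (4·0.135464 − 0.138312) / 3 = 0.134515
R_{2,2} = 0.134515 + (0.134515 − 0.134698)/15 = 0.134503

0.1345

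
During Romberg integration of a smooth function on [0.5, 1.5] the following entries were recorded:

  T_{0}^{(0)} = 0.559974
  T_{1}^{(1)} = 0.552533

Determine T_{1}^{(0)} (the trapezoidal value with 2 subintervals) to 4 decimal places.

From T_{1}^{(1)} = (4·T_{1}^{(0)} − T_{0}^{(0)})/3, solve for T_{1}^{(0)}:
4·T_{1}^{(0)} = 3·0.552533 + 0.559974 = 2.217573
T_{1}^{(0)} = 0.554393

0.5544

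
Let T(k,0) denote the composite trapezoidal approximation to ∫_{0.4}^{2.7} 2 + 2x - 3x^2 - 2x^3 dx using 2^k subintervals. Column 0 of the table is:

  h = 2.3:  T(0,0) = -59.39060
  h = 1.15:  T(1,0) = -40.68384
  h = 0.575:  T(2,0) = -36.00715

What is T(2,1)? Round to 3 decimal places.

-34.448

Richardson extrapolation on the trapezoidal column (denominator 4−1=3):
T(2,1) = -36.00715 + (-36.00715 − (-40.68384))/3 = -34.44825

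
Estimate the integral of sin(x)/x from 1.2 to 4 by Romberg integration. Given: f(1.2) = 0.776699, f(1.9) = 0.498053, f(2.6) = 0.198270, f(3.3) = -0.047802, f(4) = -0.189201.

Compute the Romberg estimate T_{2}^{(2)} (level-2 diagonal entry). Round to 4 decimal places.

0.6502

T_{0}^{(0)} (trapezoid, 1 panel, h=2.8000): 0.822497
T_{1}^{(0)} (trapezoid, 2 panels, h=1.4000): 0.688827
T_{2}^{(0)} (trapezoid, 4 panels, h=0.7000): 0.659589
T_{1}^{(1)} = 0.688827 + (0.688827 − 0.822497)/3 = 0.644270
T_{2}^{(1)} = 0.659589 + (0.659589 − 0.688827)/3 = 0.649843
T_{2}^{(2)} = 0.649843 + (0.649843 − 0.644270)/15 = 0.650215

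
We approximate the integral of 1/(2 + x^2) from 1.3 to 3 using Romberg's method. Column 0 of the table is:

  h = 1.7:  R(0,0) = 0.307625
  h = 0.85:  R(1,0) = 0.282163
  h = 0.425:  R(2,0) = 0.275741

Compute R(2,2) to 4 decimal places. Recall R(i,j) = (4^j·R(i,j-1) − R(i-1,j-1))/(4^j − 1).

Richardson extrapolation on the trapezoidal column (denominator 4−1=3):
R(1,1) = 0.282163 + (0.282163 − 0.307625)/3 = 0.273676
R(2,1) = (4·0.275741 − 0.282163) / 3 = 0.273600
R(2,2) = 0.273600 + (0.273600 − 0.273676)/15 = 0.273595

0.2736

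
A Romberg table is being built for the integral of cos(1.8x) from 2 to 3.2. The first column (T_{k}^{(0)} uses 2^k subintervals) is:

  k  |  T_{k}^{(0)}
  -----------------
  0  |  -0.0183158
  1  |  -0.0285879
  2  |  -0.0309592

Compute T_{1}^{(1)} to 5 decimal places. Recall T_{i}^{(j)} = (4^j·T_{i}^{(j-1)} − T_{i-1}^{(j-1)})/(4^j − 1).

-0.03201

T_{1}^{(1)} = (4·(-0.0285879) − (-0.0183158)) / 3 = -0.0320119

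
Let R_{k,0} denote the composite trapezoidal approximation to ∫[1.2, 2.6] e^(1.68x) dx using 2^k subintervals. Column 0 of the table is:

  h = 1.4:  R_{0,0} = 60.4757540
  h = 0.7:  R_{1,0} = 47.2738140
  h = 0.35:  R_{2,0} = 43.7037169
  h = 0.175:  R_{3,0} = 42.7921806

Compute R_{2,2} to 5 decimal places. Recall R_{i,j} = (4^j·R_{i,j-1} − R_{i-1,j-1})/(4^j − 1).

Richardson extrapolation on the trapezoidal column (denominator 4−1=3):
R_{1,1} = (4·47.2738140 − 60.4757540) / 3 = 42.8731673
R_{2,1} = (4·43.7037169 − 47.2738140) / 3 = 42.5136845
R_{2,2} = 42.5136845 + (42.5136845 − 42.8731673)/15 = 42.4897190

42.48972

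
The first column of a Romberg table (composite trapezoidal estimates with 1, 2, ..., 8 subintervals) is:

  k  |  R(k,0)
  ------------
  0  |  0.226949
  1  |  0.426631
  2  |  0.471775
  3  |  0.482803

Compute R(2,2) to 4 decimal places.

0.4864

Richardson extrapolation on the trapezoidal column (denominator 4−1=3):
R(1,1) = (4·0.426631 − 0.226949) / 3 = 0.493192
R(2,1) = (4·0.471775 − 0.426631) / 3 = 0.486823
R(2,2) = (16·0.486823 − 0.493192) / 15 = 0.486398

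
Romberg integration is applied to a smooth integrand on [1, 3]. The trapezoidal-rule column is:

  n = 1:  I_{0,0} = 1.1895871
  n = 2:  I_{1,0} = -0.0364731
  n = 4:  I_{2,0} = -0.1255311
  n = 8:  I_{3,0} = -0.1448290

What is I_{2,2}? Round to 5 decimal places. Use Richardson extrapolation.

Richardson extrapolation on the trapezoidal column (denominator 4−1=3):
I_{1,1} = -0.0364731 + (-0.0364731 − 1.1895871)/3 = -0.4451598
I_{2,1} = -0.1255311 + (-0.1255311 − (-0.0364731))/3 = -0.1552171
I_{2,2} = -0.1552171 + (-0.1552171 − (-0.4451598))/15 = -0.1358876

-0.13589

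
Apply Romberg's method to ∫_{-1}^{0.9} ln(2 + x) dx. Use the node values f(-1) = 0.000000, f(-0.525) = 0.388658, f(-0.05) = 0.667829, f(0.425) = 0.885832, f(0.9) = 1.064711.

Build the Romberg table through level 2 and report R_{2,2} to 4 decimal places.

R_{0,0} (trapezoid, 1 panel, h=1.9000): 1.011475
R_{1,0} (trapezoid, 2 panels, h=0.9500): 1.140175
R_{2,0} (trapezoid, 4 panels, h=0.4750): 1.175470
R_{1,1} = 1.140175 + (1.140175 − 1.011475)/3 = 1.183075
R_{2,1} = 1.175470 + (1.175470 − 1.140175)/3 = 1.187235
R_{2,2} = 1.187235 + (1.187235 − 1.183075)/15 = 1.187512

1.1875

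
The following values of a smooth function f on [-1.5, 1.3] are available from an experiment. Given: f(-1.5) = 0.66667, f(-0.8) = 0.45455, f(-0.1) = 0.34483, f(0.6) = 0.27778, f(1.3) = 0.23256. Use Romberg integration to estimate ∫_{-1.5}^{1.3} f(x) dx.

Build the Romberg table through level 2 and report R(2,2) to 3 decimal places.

R(0,0) (trapezoid, 1 panel, h=2.8000): 1.25892
R(1,0) (trapezoid, 2 panels, h=1.4000): 1.11222
R(2,0) (trapezoid, 4 panels, h=0.7000): 1.06874
R(1,1) = 1.11222 + (1.11222 − 1.25892)/3 = 1.06332
R(2,1) = 1.06874 + (1.06874 − 1.11222)/3 = 1.05425
R(2,2) = 1.05425 + (1.05425 − 1.06332)/15 = 1.05365

1.054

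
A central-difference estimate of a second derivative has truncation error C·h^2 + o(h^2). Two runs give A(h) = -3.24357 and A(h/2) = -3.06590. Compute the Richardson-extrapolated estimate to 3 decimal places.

The leading error scales as h^2; refining by a factor of 2 reduces it by 2^2 = 4.
Extrapolated value = (4·A(h/2) − A(h)) / (4 − 1)
= (4·(-3.06590) − (-3.24357)) / 3
= -9.02003 / 3 = -3.00668

-3.007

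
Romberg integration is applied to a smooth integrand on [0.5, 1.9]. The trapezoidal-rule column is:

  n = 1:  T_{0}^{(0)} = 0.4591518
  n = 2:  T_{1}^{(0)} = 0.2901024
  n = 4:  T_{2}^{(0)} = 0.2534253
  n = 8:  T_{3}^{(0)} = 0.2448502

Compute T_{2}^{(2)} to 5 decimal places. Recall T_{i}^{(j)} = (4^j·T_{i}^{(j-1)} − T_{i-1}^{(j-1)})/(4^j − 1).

Richardson extrapolation on the trapezoidal column (denominator 4−1=3):
T_{1}^{(1)} = 0.2901024 + (0.2901024 − 0.4591518)/3 = 0.2337526
T_{2}^{(1)} = 0.2534253 + (0.2534253 − 0.2901024)/3 = 0.2411996
T_{2}^{(2)} = 0.2411996 + (0.2411996 − 0.2337526)/15 = 0.2416961

0.24170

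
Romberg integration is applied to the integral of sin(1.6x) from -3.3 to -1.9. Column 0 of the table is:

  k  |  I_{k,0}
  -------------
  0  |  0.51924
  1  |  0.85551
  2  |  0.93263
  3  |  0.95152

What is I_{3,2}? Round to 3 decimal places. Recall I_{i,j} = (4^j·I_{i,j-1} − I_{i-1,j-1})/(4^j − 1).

I_{2,1} = 0.93263 + (0.93263 − 0.85551)/3 = 0.95834
I_{3,1} = (4·0.95152 − 0.93263) / 3 = 0.95782
I_{3,2} = 0.95782 + (0.95782 − 0.95834)/15 = 0.95779

0.958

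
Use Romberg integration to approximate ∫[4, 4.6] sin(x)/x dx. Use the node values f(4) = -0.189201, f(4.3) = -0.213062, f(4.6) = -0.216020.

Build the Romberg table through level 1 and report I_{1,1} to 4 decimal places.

I_{0,0} (trapezoid, 1 panel, h=0.6000): -0.121566
I_{1,0} (trapezoid, 2 panels, h=0.3000): -0.124702
I_{1,1} = -0.124702 + (-0.124702 − (-0.121566))/3 = -0.125747

-0.1257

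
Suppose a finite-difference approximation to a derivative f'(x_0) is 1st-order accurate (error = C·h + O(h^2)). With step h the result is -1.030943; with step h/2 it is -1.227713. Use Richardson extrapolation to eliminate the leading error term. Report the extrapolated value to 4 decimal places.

The leading error scales as h; refining by a factor of 2 reduces it by 2^1 = 2.
Extrapolated value = (2·A(h/2) − A(h)) / (2 − 1)
= (2·(-1.227713) − (-1.030943)) / 1
= -1.424483 / 1 = -1.424483

-1.4245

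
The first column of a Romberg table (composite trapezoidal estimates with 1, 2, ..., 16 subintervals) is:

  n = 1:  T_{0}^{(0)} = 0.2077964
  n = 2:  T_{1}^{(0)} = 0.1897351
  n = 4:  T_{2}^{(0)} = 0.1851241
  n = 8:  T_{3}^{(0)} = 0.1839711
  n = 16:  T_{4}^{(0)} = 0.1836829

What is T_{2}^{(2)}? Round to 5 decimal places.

T_{1}^{(1)} = 0.1897351 + (0.1897351 − 0.2077964)/3 = 0.1837147
T_{2}^{(1)} = 0.1851241 + (0.1851241 − 0.1897351)/3 = 0.1835871
T_{2}^{(2)} = (16·0.1835871 − 0.1837147) / 15 = 0.1835786
(Column j=1 coincides with Simpson's rule on the same nodes.)

0.18358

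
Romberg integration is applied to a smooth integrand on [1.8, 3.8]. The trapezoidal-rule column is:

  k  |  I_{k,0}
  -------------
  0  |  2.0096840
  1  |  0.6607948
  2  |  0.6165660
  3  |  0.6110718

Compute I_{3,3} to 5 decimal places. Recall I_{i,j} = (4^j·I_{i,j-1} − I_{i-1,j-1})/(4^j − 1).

I_{1,1} = (4·0.6607948 − 2.0096840) / 3 = 0.2111651
I_{2,1} = (4·0.6165660 − 0.6607948) / 3 = 0.6018231
I_{3,1} = 0.6110718 + (0.6110718 − 0.6165660)/3 = 0.6092404
I_{2,2} = 0.6018231 + (0.6018231 − 0.2111651)/15 = 0.6278670
I_{3,2} = (16·0.6092404 − 0.6018231) / 15 = 0.6097349
I_{3,3} = 0.6097349 + (0.6097349 − 0.6278670)/63 = 0.6094471

0.60945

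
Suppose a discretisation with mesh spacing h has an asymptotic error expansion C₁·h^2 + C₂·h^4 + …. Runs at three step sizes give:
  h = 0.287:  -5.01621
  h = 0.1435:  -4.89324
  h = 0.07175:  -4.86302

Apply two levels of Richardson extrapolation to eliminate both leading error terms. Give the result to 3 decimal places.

First eliminate the h^2 term (factor 2^2 = 4):
  B₁ = (4·(-4.89324) − (-5.01621))/3 = -4.85225
  B₂ = (4·(-4.86302) − (-4.89324))/3 = -4.85295
Then eliminate the h^4 term (factor 2^4 = 16):
  (16·(-4.85295) − (-4.85225))/15 = -4.85300

-4.853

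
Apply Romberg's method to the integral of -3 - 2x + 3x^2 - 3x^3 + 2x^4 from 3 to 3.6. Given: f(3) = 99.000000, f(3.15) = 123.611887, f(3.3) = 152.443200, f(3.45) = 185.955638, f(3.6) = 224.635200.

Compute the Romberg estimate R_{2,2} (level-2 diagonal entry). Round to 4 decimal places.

93.3395

R_{0,0} (trapezoid, 1 panel, h=0.6000): 97.090560
R_{1,0} (trapezoid, 2 panels, h=0.3000): 94.278240
R_{2,0} (trapezoid, 4 panels, h=0.1500): 93.574249
R_{1,1} = 94.278240 + (94.278240 − 97.090560)/3 = 93.340800
R_{2,1} = 93.574249 + (93.574249 − 94.278240)/3 = 93.339585
R_{2,2} = 93.339585 + (93.339585 − 93.340800)/15 = 93.339504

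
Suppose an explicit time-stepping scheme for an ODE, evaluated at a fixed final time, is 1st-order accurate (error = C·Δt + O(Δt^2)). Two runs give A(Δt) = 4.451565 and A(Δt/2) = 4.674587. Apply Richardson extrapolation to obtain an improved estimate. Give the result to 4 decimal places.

The leading error scales as Δt; refining by a factor of 2 reduces it by 2^1 = 2.
Extrapolated value = (2·A(Δt/2) − A(Δt)) / (2 − 1)
= (2·4.674587 − 4.451565) / 1
= 4.897609 / 1 = 4.897609

4.8976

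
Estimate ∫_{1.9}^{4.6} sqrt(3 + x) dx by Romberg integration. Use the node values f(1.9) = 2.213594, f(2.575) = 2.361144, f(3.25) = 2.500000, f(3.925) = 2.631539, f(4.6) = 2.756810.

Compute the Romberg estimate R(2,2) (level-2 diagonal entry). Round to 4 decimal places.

6.7368

R(0,0) (trapezoid, 1 panel, h=2.7000): 6.710045
R(1,0) (trapezoid, 2 panels, h=1.3500): 6.730023
R(2,0) (trapezoid, 4 panels, h=0.6750): 6.735072
R(1,1) = 6.730023 + (6.730023 − 6.710045)/3 = 6.736682
R(2,1) = 6.735072 + (6.735072 − 6.730023)/3 = 6.736755
R(2,2) = 6.736755 + (6.736755 − 6.736682)/15 = 6.736760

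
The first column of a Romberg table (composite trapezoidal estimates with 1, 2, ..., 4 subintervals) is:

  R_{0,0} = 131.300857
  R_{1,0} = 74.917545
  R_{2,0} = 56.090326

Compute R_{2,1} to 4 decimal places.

Richardson extrapolation on the trapezoidal column (denominator 4−1=3):
R_{2,1} = 56.090326 + (56.090326 − 74.917545)/3 = 49.814586
(Column j=1 coincides with Simpson's rule on the same nodes.)

49.8146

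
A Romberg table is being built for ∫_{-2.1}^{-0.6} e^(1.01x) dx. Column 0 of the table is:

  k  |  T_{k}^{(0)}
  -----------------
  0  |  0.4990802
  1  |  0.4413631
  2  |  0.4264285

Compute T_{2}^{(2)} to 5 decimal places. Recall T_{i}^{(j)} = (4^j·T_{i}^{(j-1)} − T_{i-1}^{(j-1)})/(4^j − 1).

0.42141

Richardson extrapolation on the trapezoidal column (denominator 4−1=3):
T_{1}^{(1)} = (4·0.4413631 − 0.4990802) / 3 = 0.4221241
T_{2}^{(1)} = (4·0.4264285 − 0.4413631) / 3 = 0.4214503
T_{2}^{(2)} = 0.4214503 + (0.4214503 − 0.4221241)/15 = 0.4214054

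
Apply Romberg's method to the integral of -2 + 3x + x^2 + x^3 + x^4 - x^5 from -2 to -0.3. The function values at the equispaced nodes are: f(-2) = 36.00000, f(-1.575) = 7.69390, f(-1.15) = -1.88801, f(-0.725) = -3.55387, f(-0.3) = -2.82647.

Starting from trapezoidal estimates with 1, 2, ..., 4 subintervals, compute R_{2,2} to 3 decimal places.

R_{0,0} (trapezoid, 1 panel, h=1.7000): 28.19750
R_{1,0} (trapezoid, 2 panels, h=0.8500): 12.49394
R_{2,0} (trapezoid, 4 panels, h=0.4250): 8.00648
R_{1,1} = 12.49394 + (12.49394 − 28.19750)/3 = 7.25942
R_{2,1} = 8.00648 + (8.00648 − 12.49394)/3 = 6.51066
R_{2,2} = 6.51066 + (6.51066 − 7.25942)/15 = 6.46074

6.461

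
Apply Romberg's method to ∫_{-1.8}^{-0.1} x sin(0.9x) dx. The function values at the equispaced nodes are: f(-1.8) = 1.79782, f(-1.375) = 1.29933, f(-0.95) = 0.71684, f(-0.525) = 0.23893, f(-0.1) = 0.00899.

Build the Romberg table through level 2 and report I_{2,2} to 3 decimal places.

I_{0,0} (trapezoid, 1 panel, h=1.7000): 1.53579
I_{1,0} (trapezoid, 2 panels, h=0.8500): 1.37721
I_{2,0} (trapezoid, 4 panels, h=0.4250): 1.34236
I_{1,1} = 1.37721 + (1.37721 − 1.53579)/3 = 1.32435
I_{2,1} = 1.34236 + (1.34236 − 1.37721)/3 = 1.33074
I_{2,2} = 1.33074 + (1.33074 − 1.32435)/15 = 1.33117

1.331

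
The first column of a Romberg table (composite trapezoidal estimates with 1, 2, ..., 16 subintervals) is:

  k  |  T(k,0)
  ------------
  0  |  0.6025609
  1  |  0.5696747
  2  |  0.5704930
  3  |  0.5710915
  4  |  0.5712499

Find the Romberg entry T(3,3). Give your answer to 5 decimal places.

Richardson extrapolation on the trapezoidal column (denominator 4−1=3):
T(1,1) = (4·0.5696747 − 0.6025609) / 3 = 0.5587126
T(2,1) = 0.5704930 + (0.5704930 − 0.5696747)/3 = 0.5707658
T(3,1) = (4·0.5710915 − 0.5704930) / 3 = 0.5712910
T(2,2) = 0.5707658 + (0.5707658 − 0.5587126)/15 = 0.5715693
T(3,2) = (16·0.5712910 − 0.5707658) / 15 = 0.5713260
T(3,3) = (64·0.5713260 − 0.5715693) / 63 = 0.5713221

0.57132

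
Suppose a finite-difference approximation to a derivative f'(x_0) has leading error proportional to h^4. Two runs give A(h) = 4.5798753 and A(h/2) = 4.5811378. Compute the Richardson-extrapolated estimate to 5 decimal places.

4.58122

The leading error scales as h^4; refining by a factor of 2 reduces it by 2^4 = 16.
Extrapolated value = (16·A(h/2) − A(h)) / (16 − 1)
= (16·4.5811378 − 4.5798753) / 15
= 68.7183295 / 15 = 4.5812220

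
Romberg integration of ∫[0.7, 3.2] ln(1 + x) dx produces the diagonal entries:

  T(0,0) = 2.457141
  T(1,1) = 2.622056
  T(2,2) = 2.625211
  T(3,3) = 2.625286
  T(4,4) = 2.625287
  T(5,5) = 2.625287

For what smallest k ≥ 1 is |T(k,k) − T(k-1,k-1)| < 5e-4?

|T(1,1) − T(0,0)| = 0.164915 ≥ 5e-4
|T(2,2) − T(1,1)| = 0.003155 ≥ 5e-4
|T(3,3) − T(2,2)| = 0.000075 < 5e-4

k = 3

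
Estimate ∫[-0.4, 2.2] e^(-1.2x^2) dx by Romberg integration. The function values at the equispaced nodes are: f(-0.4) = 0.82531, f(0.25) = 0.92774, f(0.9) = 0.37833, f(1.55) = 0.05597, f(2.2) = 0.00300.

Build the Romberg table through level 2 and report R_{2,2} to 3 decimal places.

1.208

R_{0,0} (trapezoid, 1 panel, h=2.6000): 1.07680
R_{1,0} (trapezoid, 2 panels, h=1.3000): 1.03023
R_{2,0} (trapezoid, 4 panels, h=0.6500): 1.15453
R_{1,1} = 1.03023 + (1.03023 − 1.07680)/3 = 1.01471
R_{2,1} = 1.15453 + (1.15453 − 1.03023)/3 = 1.19596
R_{2,2} = 1.19596 + (1.19596 − 1.01471)/15 = 1.20804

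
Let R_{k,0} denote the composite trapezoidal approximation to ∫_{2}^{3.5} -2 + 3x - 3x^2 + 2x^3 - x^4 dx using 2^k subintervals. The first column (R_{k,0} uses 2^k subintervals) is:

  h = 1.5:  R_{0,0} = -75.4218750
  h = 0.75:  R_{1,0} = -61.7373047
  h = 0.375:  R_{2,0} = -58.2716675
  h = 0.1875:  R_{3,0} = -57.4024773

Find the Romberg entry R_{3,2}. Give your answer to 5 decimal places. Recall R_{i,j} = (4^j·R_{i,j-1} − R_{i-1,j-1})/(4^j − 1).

Richardson extrapolation on the trapezoidal column (denominator 4−1=3):
R_{2,1} = -58.2716675 + (-58.2716675 − (-61.7373047))/3 = -57.1164551
R_{3,1} = -57.4024773 + (-57.4024773 − (-58.2716675))/3 = -57.1127472
R_{3,2} = -57.1127472 + (-57.1127472 − (-57.1164551))/15 = -57.1125000

-57.11250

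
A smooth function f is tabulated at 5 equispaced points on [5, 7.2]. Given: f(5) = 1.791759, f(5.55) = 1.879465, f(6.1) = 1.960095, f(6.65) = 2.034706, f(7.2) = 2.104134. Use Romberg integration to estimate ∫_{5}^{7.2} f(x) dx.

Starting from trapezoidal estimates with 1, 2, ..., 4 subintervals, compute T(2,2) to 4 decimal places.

4.3033

T(0,0) (trapezoid, 1 panel, h=2.2000): 4.285482
T(1,0) (trapezoid, 2 panels, h=1.1000): 4.298846
T(2,0) (trapezoid, 4 panels, h=0.5500): 4.302217
T(1,1) = 4.298846 + (4.298846 − 4.285482)/3 = 4.303301
T(2,1) = 4.302217 + (4.302217 − 4.298846)/3 = 4.303341
T(2,2) = 4.303341 + (4.303341 − 4.303301)/15 = 4.303344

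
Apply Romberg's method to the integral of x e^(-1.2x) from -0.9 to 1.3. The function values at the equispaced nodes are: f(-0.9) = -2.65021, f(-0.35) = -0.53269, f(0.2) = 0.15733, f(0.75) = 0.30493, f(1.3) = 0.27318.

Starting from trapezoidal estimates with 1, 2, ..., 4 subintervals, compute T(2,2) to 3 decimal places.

T(0,0) (trapezoid, 1 panel, h=2.2000): -2.61473
T(1,0) (trapezoid, 2 panels, h=1.1000): -1.13430
T(2,0) (trapezoid, 4 panels, h=0.5500): -0.69242
T(1,1) = -1.13430 + (-1.13430 − (-2.61473))/3 = -0.64082
T(2,1) = -0.69242 + (-0.69242 − (-1.13430))/3 = -0.54513
T(2,2) = -0.54513 + (-0.54513 − (-0.64082))/15 = -0.53875

-0.539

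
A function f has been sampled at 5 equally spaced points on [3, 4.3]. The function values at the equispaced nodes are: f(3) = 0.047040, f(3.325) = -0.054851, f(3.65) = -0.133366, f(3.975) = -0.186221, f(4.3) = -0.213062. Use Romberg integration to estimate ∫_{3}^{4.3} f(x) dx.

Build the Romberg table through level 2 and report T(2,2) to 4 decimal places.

T(0,0) (trapezoid, 1 panel, h=1.3000): -0.107914
T(1,0) (trapezoid, 2 panels, h=0.6500): -0.140645
T(2,0) (trapezoid, 4 panels, h=0.3250): -0.148671
T(1,1) = -0.140645 + (-0.140645 − (-0.107914))/3 = -0.151555
T(2,1) = -0.148671 + (-0.148671 − (-0.140645))/3 = -0.151346
T(2,2) = -0.151346 + (-0.151346 − (-0.151555))/15 = -0.151332

-0.1513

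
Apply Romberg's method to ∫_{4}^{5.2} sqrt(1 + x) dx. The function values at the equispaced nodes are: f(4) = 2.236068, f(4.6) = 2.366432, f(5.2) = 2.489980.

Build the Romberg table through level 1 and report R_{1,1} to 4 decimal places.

R_{0,0} (trapezoid, 1 panel, h=1.2000): 2.835629
R_{1,0} (trapezoid, 2 panels, h=0.6000): 2.837674
R_{1,1} = 2.837674 + (2.837674 − 2.835629)/3 = 2.838356

2.8384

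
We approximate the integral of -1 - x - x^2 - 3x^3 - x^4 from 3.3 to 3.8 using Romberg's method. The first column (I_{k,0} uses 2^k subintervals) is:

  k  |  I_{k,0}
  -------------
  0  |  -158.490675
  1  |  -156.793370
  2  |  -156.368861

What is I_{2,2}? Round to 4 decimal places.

Richardson extrapolation on the trapezoidal column (denominator 4−1=3):
I_{1,1} = -156.793370 + (-156.793370 − (-158.490675))/3 = -156.227602
I_{2,1} = (4·(-156.368861) − (-156.793370)) / 3 = -156.227358
I_{2,2} = (16·(-156.227358) − (-156.227602)) / 15 = -156.227342
(Column j=1 coincides with Simpson's rule on the same nodes.)

-156.2273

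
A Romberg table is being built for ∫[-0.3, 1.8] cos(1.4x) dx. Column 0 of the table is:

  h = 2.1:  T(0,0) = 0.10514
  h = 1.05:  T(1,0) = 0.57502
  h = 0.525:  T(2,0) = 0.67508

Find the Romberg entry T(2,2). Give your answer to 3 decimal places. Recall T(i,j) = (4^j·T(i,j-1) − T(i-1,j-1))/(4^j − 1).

Richardson extrapolation on the trapezoidal column (denominator 4−1=3):
T(1,1) = 0.57502 + (0.57502 − 0.10514)/3 = 0.73165
T(2,1) = 0.67508 + (0.67508 − 0.57502)/3 = 0.70843
T(2,2) = 0.70843 + (0.70843 − 0.73165)/15 = 0.70688

0.707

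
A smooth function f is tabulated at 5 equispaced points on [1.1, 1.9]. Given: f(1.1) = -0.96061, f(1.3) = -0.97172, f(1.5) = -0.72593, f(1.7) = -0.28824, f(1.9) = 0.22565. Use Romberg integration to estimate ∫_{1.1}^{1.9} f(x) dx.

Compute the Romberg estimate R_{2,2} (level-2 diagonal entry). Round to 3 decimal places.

-0.482

R_{0,0} (trapezoid, 1 panel, h=0.8000): -0.29398
R_{1,0} (trapezoid, 2 panels, h=0.4000): -0.43736
R_{2,0} (trapezoid, 4 panels, h=0.2000): -0.47067
R_{1,1} = -0.43736 + (-0.43736 − (-0.29398))/3 = -0.48515
R_{2,1} = -0.47067 + (-0.47067 − (-0.43736))/3 = -0.48177
R_{2,2} = -0.48177 + (-0.48177 − (-0.48515))/15 = -0.48154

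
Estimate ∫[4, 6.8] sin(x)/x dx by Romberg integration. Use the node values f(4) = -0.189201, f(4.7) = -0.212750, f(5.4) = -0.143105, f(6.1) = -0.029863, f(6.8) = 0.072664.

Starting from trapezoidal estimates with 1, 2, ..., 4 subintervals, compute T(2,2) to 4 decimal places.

T(0,0) (trapezoid, 1 panel, h=2.8000): -0.163152
T(1,0) (trapezoid, 2 panels, h=1.4000): -0.281923
T(2,0) (trapezoid, 4 panels, h=0.7000): -0.310791
T(1,1) = -0.281923 + (-0.281923 − (-0.163152))/3 = -0.321513
T(2,1) = -0.310791 + (-0.310791 − (-0.281923))/3 = -0.320414
T(2,2) = -0.320414 + (-0.320414 − (-0.321513))/15 = -0.320341

-0.3203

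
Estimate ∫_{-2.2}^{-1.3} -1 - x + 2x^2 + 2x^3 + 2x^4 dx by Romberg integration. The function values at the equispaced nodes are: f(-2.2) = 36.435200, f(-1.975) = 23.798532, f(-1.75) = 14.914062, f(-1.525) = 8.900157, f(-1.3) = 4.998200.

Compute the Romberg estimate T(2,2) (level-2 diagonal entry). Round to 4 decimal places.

15.1536

T(0,0) (trapezoid, 1 panel, h=0.9000): 18.645030
T(1,0) (trapezoid, 2 panels, h=0.4500): 16.033843
T(2,0) (trapezoid, 4 panels, h=0.2250): 15.374126
T(1,1) = 16.033843 + (16.033843 − 18.645030)/3 = 15.163447
T(2,1) = 15.374126 + (15.374126 − 16.033843)/3 = 15.154220
T(2,2) = 15.154220 + (15.154220 − 15.163447)/15 = 15.153605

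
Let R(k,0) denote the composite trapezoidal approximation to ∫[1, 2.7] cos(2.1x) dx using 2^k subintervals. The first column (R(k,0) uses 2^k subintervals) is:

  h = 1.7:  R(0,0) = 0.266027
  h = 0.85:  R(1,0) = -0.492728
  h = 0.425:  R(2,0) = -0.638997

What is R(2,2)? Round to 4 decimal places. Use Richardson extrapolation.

Richardson extrapolation on the trapezoidal column (denominator 4−1=3):
R(1,1) = (4·(-0.492728) − 0.266027) / 3 = -0.745646
R(2,1) = (4·(-0.638997) − (-0.492728)) / 3 = -0.687753
R(2,2) = (16·(-0.687753) − (-0.745646)) / 15 = -0.683893

-0.6839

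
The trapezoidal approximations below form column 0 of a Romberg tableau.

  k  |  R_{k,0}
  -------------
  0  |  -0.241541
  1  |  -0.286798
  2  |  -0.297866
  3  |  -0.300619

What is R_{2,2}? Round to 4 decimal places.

-0.3015

Richardson extrapolation on the trapezoidal column (denominator 4−1=3):
R_{1,1} = -0.286798 + (-0.286798 − (-0.241541))/3 = -0.301884
R_{2,1} = -0.297866 + (-0.297866 − (-0.286798))/3 = -0.301555
R_{2,2} = (16·(-0.301555) − (-0.301884)) / 15 = -0.301533
(Column j=1 coincides with Simpson's rule on the same nodes.)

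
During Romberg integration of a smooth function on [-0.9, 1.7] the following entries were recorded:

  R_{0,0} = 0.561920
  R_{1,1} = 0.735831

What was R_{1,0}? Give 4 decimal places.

0.6924

From R_{1,1} = (4·R_{1,0} − R_{0,0})/3, solve for R_{1,0}:
4·R_{1,0} = 3·0.735831 + 0.561920 = 2.769413
R_{1,0} = 0.692353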